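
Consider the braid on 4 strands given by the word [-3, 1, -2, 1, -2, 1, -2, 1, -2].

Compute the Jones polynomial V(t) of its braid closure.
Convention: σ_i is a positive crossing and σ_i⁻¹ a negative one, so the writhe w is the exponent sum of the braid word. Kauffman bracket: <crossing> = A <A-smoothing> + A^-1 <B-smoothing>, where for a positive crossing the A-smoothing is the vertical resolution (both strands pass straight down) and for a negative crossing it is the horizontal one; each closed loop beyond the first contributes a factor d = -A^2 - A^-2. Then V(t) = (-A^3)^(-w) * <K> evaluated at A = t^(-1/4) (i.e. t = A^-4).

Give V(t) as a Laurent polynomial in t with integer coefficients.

t^4 - 4*t^3 + 6*t^2 - 7*t + 9 - 7*t^-1 + 6*t^-2 - 4*t^-3 + t^-4

Derivation:
Braid: s3^-1 s1 s2^-1 s1 s2^-1 s1 s2^-1 s1 s2^-1 on 4 strands, 9 crossings.
Writhe w = (#positive) - (#negative) = 4 - 5 = -1.
Computing the Kauffman bracket via state sum. There are 2^9 = 512 states.
Each crossing splits two ways (0=vertical, 1=horizontal). The state's weight is A^(#A-smoothings - #B-smoothings) * d^(loops - 1).
Tabulate the states by total A-exponent and number of loops L (A-exp: L × count):
  A^9: L=5 ×1
  A^7: L=4 ×8, L=6 ×1
  A^5: L=3 ×28, L=5 ×8
  A^3: L=2 ×52, L=4 ×32
  A^1: L=1 ×45, L=3 ×77, L=5 ×4
  A^-1: L=2 ×97, L=4 ×29
  A^-3: L=3 ×80, L=5 ×4
  A^-5: L=4 ×36
  A^-7: L=5 ×9
  A^-9: L=6 ×1
Each group contributes A^e * Σ count * d^(L-1):
Powers of d = -A^2 - A^-2: d^2 = A^4 + 2 + A^-4; d^3 = -A^6 - 3*A^2 - 3*A^-2 - A^-6; d^4 = A^8 + 4*A^4 + 6 + 4*A^-4 + A^-8; d^5 = -A^10 - 5*A^6 - 10*A^2 - 10*A^-2 - 5*A^-6 - A^-10.
  A^9 * (d^4) = A^17 + 4*A^13 + 6*A^9 + 4*A^5 + A
  A^7 * (8*d^3 + d^5) = -A^17 - 13*A^13 - 34*A^9 - 34*A^5 - 13*A - A^-3
  A^5 * (28*d^2 + 8*d^4) = 8*A^13 + 60*A^9 + 104*A^5 + 60*A + 8*A^-3
  A^3 * (52*d + 32*d^3) = -32*A^9 - 148*A^5 - 148*A - 32*A^-3
  A^1 * (45 + 77*d^2 + 4*d^4) = 4*A^9 + 93*A^5 + 223*A + 93*A^-3 + 4*A^-7
  A^-1 * (97*d + 29*d^3) = -29*A^5 - 184*A - 184*A^-3 - 29*A^-7
  A^-3 * (80*d^2 + 4*d^4) = 4*A^5 + 96*A + 184*A^-3 + 96*A^-7 + 4*A^-11
  A^-5 * (36*d^3) = -36*A - 108*A^-3 - 108*A^-7 - 36*A^-11
  A^-7 * (9*d^4) = 9*A + 36*A^-3 + 54*A^-7 + 36*A^-11 + 9*A^-15
  A^-9 * (d^5) = -A - 5*A^-3 - 10*A^-7 - 10*A^-11 - 5*A^-15 - A^-19
Summing the groups: <K> = -A^13 + 4*A^9 - 6*A^5 + 7*A - 9*A^-3 + 7*A^-7 - 6*A^-11 + 4*A^-15 - A^-19
Normalise by the writhe: (-A^3)^(-w) = (-A^3)^(1) = -A^3, so f(A) = -A^3 * <K> = A^16 - 4*A^12 + 6*A^8 - 7*A^4 + 9 - 7*A^-4 + 6*A^-8 - 4*A^-12 + A^-16.
Substitute A = t^(-1/4), i.e. A^e → t^(-e/4): V(t) = t^4 - 4*t^3 + 6*t^2 - 7*t + 9 - 7*t^-1 + 6*t^-2 - 4*t^-3 + t^-4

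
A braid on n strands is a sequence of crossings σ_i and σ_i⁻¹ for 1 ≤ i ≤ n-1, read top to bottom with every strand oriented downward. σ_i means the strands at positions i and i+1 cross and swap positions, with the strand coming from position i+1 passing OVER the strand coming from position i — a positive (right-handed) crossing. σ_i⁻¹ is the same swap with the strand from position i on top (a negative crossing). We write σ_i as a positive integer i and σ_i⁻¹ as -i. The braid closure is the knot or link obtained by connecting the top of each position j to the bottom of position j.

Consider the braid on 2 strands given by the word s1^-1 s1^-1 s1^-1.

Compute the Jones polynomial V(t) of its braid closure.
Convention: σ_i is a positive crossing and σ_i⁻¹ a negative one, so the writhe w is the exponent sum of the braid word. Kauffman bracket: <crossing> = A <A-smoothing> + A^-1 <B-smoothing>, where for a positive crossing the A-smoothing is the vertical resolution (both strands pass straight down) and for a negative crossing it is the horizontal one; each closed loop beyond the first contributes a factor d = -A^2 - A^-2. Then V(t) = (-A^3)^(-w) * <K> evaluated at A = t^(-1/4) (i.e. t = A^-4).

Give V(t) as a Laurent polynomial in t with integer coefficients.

t^-1 + t^-3 - t^-4

Derivation:
Braid: s1^-1 s1^-1 s1^-1 on 2 strands, 3 crossings.
Writhe w = (#positive) - (#negative) = 0 - 3 = -3.
State-sum expansion of <K>. There are 2^3 = 8 states.
Smooth each crossing (0=||, 1=⌣⌢); contribution A^(Σ sign_k(1-2s_k)) * d^(L-1).
  state 000: A-exp=-3, loops=2, term = A^-3 * d^1
  state 001: A-exp=-1, loops=1, term = A^-1 * d^0
  state 010: A-exp=-1, loops=1, term = A^-1 * d^0
  state 011: A-exp=+1, loops=2, term = A^1 * d^1
  state 100: A-exp=-1, loops=1, term = A^-1 * d^0
  state 101: A-exp=+1, loops=2, term = A^1 * d^1
  state 110: A-exp=+1, loops=2, term = A^1 * d^1
  state 111: A-exp=+3, loops=3, term = A^3 * d^2
Collect the terms by A-exponent (count of states per loop number):
Powers of d = -A^2 - A^-2: d^2 = A^4 + 2 + A^-4.
  A^3 * (d^2) = A^7 + 2*A^3 + A^-1
  A^1 * (3*d) = -3*A^3 - 3*A^-1
  A^-1 * (3) = 3*A^-1
  A^-3 * (d) = -A^-1 - A^-5
Summing the groups: <K> = A^7 - A^3 - A^-5
Normalise by the writhe: (-A^3)^(-w) = (-A^3)^(3) = -A^9, so f(A) = -A^9 * <K> = -A^16 + A^12 + A^4.
Substitute A = t^(-1/4), i.e. A^e → t^(-e/4): V(t) = t^-1 + t^-3 - t^-4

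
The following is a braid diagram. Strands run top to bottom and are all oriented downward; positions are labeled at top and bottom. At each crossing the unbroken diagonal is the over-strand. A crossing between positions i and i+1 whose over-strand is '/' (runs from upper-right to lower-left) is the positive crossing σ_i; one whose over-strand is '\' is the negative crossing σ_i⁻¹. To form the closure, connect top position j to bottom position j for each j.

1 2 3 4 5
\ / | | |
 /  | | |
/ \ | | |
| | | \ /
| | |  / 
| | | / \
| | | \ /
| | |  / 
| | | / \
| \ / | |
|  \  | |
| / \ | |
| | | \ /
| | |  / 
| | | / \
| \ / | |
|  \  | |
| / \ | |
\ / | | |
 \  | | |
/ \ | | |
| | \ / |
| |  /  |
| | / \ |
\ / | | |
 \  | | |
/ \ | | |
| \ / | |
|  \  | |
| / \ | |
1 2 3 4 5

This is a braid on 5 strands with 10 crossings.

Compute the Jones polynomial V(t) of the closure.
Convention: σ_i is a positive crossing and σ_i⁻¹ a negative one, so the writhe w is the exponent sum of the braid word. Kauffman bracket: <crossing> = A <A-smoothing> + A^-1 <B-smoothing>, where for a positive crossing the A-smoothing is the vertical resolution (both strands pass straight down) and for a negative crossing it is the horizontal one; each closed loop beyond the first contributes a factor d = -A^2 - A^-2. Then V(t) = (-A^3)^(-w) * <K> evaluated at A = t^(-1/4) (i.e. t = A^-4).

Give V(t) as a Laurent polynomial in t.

Reading the diagram top to bottom ('/'-over between positions i,i+1 = s_i, '\'-over = s_i^-1): braid word = s1 s4 s4 s2^-1 s4 s2^-1 s1^-1 s3 s1^-1 s2^-1.
Braid: s1 s4 s4 s2^-1 s4 s2^-1 s1^-1 s3 s1^-1 s2^-1 on 5 strands, 10 crossings.
Writhe w = (#positive) - (#negative) = 5 - 5 = 0.
Enumerate smoothing states for the bracket polynomial. There are 2^10 = 1024 states.
Each crossing splits two ways (0=vertical, 1=horizontal). The state's weight is A^(#A-smoothings - #B-smoothings) * d^(loops - 1).
Tabulate the states by total A-exponent and number of loops L (A-exp: L × count):
  A^10: L=6 ×1
  A^8: L=5 ×10
  A^6: L=4 ×40, L=6 ×5
  A^4: L=3 ×80, L=5 ×39, L=7 ×1
  A^2: L=2 ×79, L=4 ×117, L=6 ×14
  A^0: L=1 ×30, L=3 ×158, L=5 ×62, L=7 ×2
  A^-2: L=2 ×84, L=4 ×111, L=6 ×15
  A^-4: L=1 ×9, L=3 ×74, L=5 ×36, L=7 ×1
  A^-6: L=2 ×12, L=4 ×29, L=6 ×4
  A^-8: L=3 ×6, L=5 ×4
  A^-10: L=4 ×1
Each group contributes A^e * Σ count * d^(L-1):
Powers of d = -A^2 - A^-2: d^2 = A^4 + 2 + A^-4; d^3 = -A^6 - 3*A^2 - 3*A^-2 - A^-6; d^4 = A^8 + 4*A^4 + 6 + 4*A^-4 + A^-8; d^5 = -A^10 - 5*A^6 - 10*A^2 - 10*A^-2 - 5*A^-6 - A^-10; d^6 = A^12 + 6*A^8 + 15*A^4 + 20 + 15*A^-4 + 6*A^-8 + A^-12.
  A^10 * (d^5) = -A^20 - 5*A^16 - 10*A^12 - 10*A^8 - 5*A^4 - 1
  A^8 * (10*d^4) = 10*A^16 + 40*A^12 + 60*A^8 + 40*A^4 + 10
  A^6 * (40*d^3 + 5*d^5) = -5*A^16 - 65*A^12 - 170*A^8 - 170*A^4 - 65 - 5*A^-4
  A^4 * (80*d^2 + 39*d^4 + d^6) = A^16 + 45*A^12 + 251*A^8 + 414*A^4 + 251 + 45*A^-4 + A^-8
  A^2 * (79*d + 117*d^3 + 14*d^5) = -14*A^12 - 187*A^8 - 570*A^4 - 570 - 187*A^-4 - 14*A^-8
  A^0 * (30 + 158*d^2 + 62*d^4 + 2*d^6) = 2*A^12 + 74*A^8 + 436*A^4 + 758 + 436*A^-4 + 74*A^-8 + 2*A^-12
  A^-2 * (84*d + 111*d^3 + 15*d^5) = -15*A^8 - 186*A^4 - 567 - 567*A^-4 - 186*A^-8 - 15*A^-12
  A^-4 * (9 + 74*d^2 + 36*d^4 + d^6) = A^8 + 42*A^4 + 233 + 393*A^-4 + 233*A^-8 + 42*A^-12 + A^-16
  A^-6 * (12*d + 29*d^3 + 4*d^5) = -4*A^4 - 49 - 139*A^-4 - 139*A^-8 - 49*A^-12 - 4*A^-16
  A^-8 * (6*d^2 + 4*d^4) = 4 + 22*A^-4 + 36*A^-8 + 22*A^-12 + 4*A^-16
  A^-10 * (d^3) = -A^-4 - 3*A^-8 - 3*A^-12 - A^-16
Summing the groups: <K> = -A^20 + A^16 - 2*A^12 + 4*A^8 - 3*A^4 + 4 - 3*A^-4 + 2*A^-8 - A^-12
Normalise by the writhe: (-A^3)^(-w) = (-A^3)^(0) = 1, so f(A) = 1 * <K> = -A^20 + A^16 - 2*A^12 + 4*A^8 - 3*A^4 + 4 - 3*A^-4 + 2*A^-8 - A^-12.
Substitute A = t^(-1/4), i.e. A^e → t^(-e/4): V(t) = -t^3 + 2*t^2 - 3*t + 4 - 3*t^-1 + 4*t^-2 - 2*t^-3 + t^-4 - t^-5

Answer: -t^3 + 2*t^2 - 3*t + 4 - 3*t^-1 + 4*t^-2 - 2*t^-3 + t^-4 - t^-5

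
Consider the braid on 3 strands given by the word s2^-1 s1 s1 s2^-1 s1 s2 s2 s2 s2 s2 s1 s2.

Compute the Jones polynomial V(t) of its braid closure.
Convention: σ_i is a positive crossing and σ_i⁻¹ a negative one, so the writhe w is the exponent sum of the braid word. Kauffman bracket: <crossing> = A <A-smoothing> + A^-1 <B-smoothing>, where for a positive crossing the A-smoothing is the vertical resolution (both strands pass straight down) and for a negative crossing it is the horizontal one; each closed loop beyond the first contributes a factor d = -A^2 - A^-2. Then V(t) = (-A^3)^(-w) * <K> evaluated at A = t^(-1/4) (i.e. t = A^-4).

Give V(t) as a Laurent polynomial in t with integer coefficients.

The presented braid s2^-1 s1 s1 s2^-1 s1 s2 s2 s2 s2 s2 s1 s2 on 3 strands reduces by inverse Markov moves (closure unchanged at each step):
  Deconjugate: the word is γ·β·γ⁻¹ with γ = s2^-1 (prefix) and γ⁻¹ = s2 (suffix); strip both.
Reduced to β = s1 s1 s2^-1 s1 s2 s2 s2 s2 s2 s1 on 3 strands, 10 crossings.
Compute on β:
Braid: s1 s1 s2^-1 s1 s2 s2 s2 s2 s2 s1 on 3 strands, 10 crossings.
Writhe w = (#positive) - (#negative) = 9 - 1 = 8.
State-sum expansion of <K>. There are 2^10 = 1024 states.
Each crossing splits two ways (0=vertical, 1=horizontal). The state's weight is A^(#A-smoothings - #B-smoothings) * d^(loops - 1).
Tabulate the states by total A-exponent and number of loops L (A-exp: L × count):
  A^10: L=2 ×1
  A^8: L=1 ×4, L=3 ×6
  A^6: L=2 ×35, L=4 ×10
  A^4: L=1 ×35, L=3 ×75, L=5 ×10
  A^2: L=2 ×115, L=4 ×90, L=6 ×5
  A^0: L=3 ×185, L=5 ×66, L=7 ×1
  A^-2: L=4 ×180, L=6 ×30
  A^-4: L=5 ×112, L=7 ×8
  A^-6: L=6 ×44, L=8 ×1
  A^-8: L=7 ×10
  A^-10: L=8 ×1
Each group contributes A^e * Σ count * d^(L-1):
Powers of d = -A^2 - A^-2: d^2 = A^4 + 2 + A^-4; d^3 = -A^6 - 3*A^2 - 3*A^-2 - A^-6; d^4 = A^8 + 4*A^4 + 6 + 4*A^-4 + A^-8; d^5 = -A^10 - 5*A^6 - 10*A^2 - 10*A^-2 - 5*A^-6 - A^-10; d^6 = A^12 + 6*A^8 + 15*A^4 + 20 + 15*A^-4 + 6*A^-8 + A^-12; d^7 = -A^14 - 7*A^10 - 21*A^6 - 35*A^2 - 35*A^-2 - 21*A^-6 - 7*A^-10 - A^-14.
  A^10 * (d) = -A^12 - A^8
  A^8 * (4 + 6*d^2) = 6*A^12 + 16*A^8 + 6*A^4
  A^6 * (35*d + 10*d^3) = -10*A^12 - 65*A^8 - 65*A^4 - 10
  A^4 * (35 + 75*d^2 + 10*d^4) = 10*A^12 + 115*A^8 + 245*A^4 + 115 + 10*A^-4
  A^2 * (115*d + 90*d^3 + 5*d^5) = -5*A^12 - 115*A^8 - 435*A^4 - 435 - 115*A^-4 - 5*A^-8
  A^0 * (185*d^2 + 66*d^4 + d^6) = A^12 + 72*A^8 + 464*A^4 + 786 + 464*A^-4 + 72*A^-8 + A^-12
  A^-2 * (180*d^3 + 30*d^5) = -30*A^8 - 330*A^4 - 840 - 840*A^-4 - 330*A^-8 - 30*A^-12
  A^-4 * (112*d^4 + 8*d^6) = 8*A^8 + 160*A^4 + 568 + 832*A^-4 + 568*A^-8 + 160*A^-12 + 8*A^-16
  A^-6 * (44*d^5 + d^7) = -A^8 - 51*A^4 - 241 - 475*A^-4 - 475*A^-8 - 241*A^-12 - 51*A^-16 - A^-20
  A^-8 * (10*d^6) = 10*A^4 + 60 + 150*A^-4 + 200*A^-8 + 150*A^-12 + 60*A^-16 + 10*A^-20
  A^-10 * (d^7) = -A^4 - 7 - 21*A^-4 - 35*A^-8 - 35*A^-12 - 21*A^-16 - 7*A^-20 - A^-24
Summing the groups: <K> = A^12 - A^8 + 3*A^4 - 4 + 5*A^-4 - 5*A^-8 + 5*A^-12 - 4*A^-16 + 2*A^-20 - A^-24
Normalise by the writhe: (-A^3)^(-w) = (-A^3)^(-8) = A^-24, so f(A) = A^-24 * <K> = A^-12 - A^-16 + 3*A^-20 - 4*A^-24 + 5*A^-28 - 5*A^-32 + 5*A^-36 - 4*A^-40 + 2*A^-44 - A^-48.
Substitute A = t^(-1/4), i.e. A^e → t^(-e/4): V(t) = -t^12 + 2*t^11 - 4*t^10 + 5*t^9 - 5*t^8 + 5*t^7 - 4*t^6 + 3*t^5 - t^4 + t^3

Answer: -t^12 + 2*t^11 - 4*t^10 + 5*t^9 - 5*t^8 + 5*t^7 - 4*t^6 + 3*t^5 - t^4 + t^3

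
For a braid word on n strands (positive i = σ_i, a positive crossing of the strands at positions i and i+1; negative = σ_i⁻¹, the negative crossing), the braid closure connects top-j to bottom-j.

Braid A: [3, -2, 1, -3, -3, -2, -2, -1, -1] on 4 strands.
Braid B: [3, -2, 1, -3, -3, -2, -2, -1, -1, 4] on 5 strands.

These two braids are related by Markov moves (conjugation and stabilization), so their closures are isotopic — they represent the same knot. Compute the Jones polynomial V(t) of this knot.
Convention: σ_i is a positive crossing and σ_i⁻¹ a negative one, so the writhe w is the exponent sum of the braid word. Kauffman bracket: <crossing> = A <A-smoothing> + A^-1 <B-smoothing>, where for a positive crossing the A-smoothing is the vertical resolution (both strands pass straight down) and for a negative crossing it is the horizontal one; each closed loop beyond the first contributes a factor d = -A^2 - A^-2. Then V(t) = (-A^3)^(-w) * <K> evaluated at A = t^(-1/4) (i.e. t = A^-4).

Markov-equivalent braids have isotopic closures, hence identical knot invariants. Strip the Markov moves from each word to reach a common short braid β, then compute V(t) once on β.
Braid A: s3 s2^-1 s1 s3^-1 s3^-1 s2^-1 s2^-1 s1^-1 s1^-1 on 4 strands has no conjugating prefix/suffix or stabilization to strip; take β = s3 s2^-1 s1 s3^-1 s3^-1 s2^-1 s2^-1 s1^-1 s1^-1.
Braid B: s3 s2^-1 s1 s3^-1 s3^-1 s2^-1 s2^-1 s1^-1 s1^-1 s4 on 5 strands reduces by inverse Markov moves (closure unchanged at each step):
  Destabilize: the word has the form β·s4 where s4 occurs only as the final letter (β ∈ B_4); drop it and the last strand → 4 strands.
Reduced to β = s3 s2^-1 s1 s3^-1 s3^-1 s2^-1 s2^-1 s1^-1 s1^-1 on 4 strands, 9 crossings.
Both give the same β = s3 s2^-1 s1 s3^-1 s3^-1 s2^-1 s2^-1 s1^-1 s1^-1 on 4 strands, so one state sum suffices:
Braid: s3 s2^-1 s1 s3^-1 s3^-1 s2^-1 s2^-1 s1^-1 s1^-1 on 4 strands, 9 crossings.
Writhe w = (#positive) - (#negative) = 2 - 7 = -5.
Enumerate smoothing states for the bracket polynomial. There are 2^9 = 512 states.
For each crossing: s=0 is the vertical smoothing, s=1 horizontal. Crossing k contributes A^(sign_k * (1 - 2*s_k)); loop factor d = -A^2 - A^-2.
Tabulate the states by total A-exponent and number of loops L (A-exp: L × count):
  A^9: L=5 ×1
  A^7: L=4 ×9
  A^5: L=3 ×31, L=5 ×5
  A^3: L=2 ×48, L=4 ×35, L=6 ×1
  A^1: L=1 ×28, L=3 ×86, L=5 ×12
  A^-1: L=2 ×82, L=4 ×43, L=6 ×1
  A^-3: L=1 ×20, L=3 ×58, L=5 ×6
  A^-5: L=2 ×25, L=4 ×11
  A^-7: L=1 ×3, L=3 ×6
  A^-9: L=2 ×1
Each group contributes A^e * Σ count * d^(L-1):
Powers of d = -A^2 - A^-2: d^2 = A^4 + 2 + A^-4; d^3 = -A^6 - 3*A^2 - 3*A^-2 - A^-6; d^4 = A^8 + 4*A^4 + 6 + 4*A^-4 + A^-8; d^5 = -A^10 - 5*A^6 - 10*A^2 - 10*A^-2 - 5*A^-6 - A^-10.
  A^9 * (d^4) = A^17 + 4*A^13 + 6*A^9 + 4*A^5 + A
  A^7 * (9*d^3) = -9*A^13 - 27*A^9 - 27*A^5 - 9*A
  A^5 * (31*d^2 + 5*d^4) = 5*A^13 + 51*A^9 + 92*A^5 + 51*A + 5*A^-3
  A^3 * (48*d + 35*d^3 + d^5) = -A^13 - 40*A^9 - 163*A^5 - 163*A - 40*A^-3 - A^-7
  A^1 * (28 + 86*d^2 + 12*d^4) = 12*A^9 + 134*A^5 + 272*A + 134*A^-3 + 12*A^-7
  A^-1 * (82*d + 43*d^3 + d^5) = -A^9 - 48*A^5 - 221*A - 221*A^-3 - 48*A^-7 - A^-11
  A^-3 * (20 + 58*d^2 + 6*d^4) = 6*A^5 + 82*A + 172*A^-3 + 82*A^-7 + 6*A^-11
  A^-5 * (25*d + 11*d^3) = -11*A - 58*A^-3 - 58*A^-7 - 11*A^-11
  A^-7 * (3 + 6*d^2) = 6*A^-3 + 15*A^-7 + 6*A^-11
  A^-9 * (d) = -A^-7 - A^-11
Summing the groups: <K> = A^17 - A^13 + A^9 - 2*A^5 + 2*A - 2*A^-3 + A^-7 - A^-11
Normalise by the writhe: (-A^3)^(-w) = (-A^3)^(5) = -A^15, so f(A) = -A^15 * <K> = -A^32 + A^28 - A^24 + 2*A^20 - 2*A^16 + 2*A^12 - A^8 + A^4.
Substitute A = t^(-1/4), i.e. A^e → t^(-e/4): V(t) = t^-1 - t^-2 + 2*t^-3 - 2*t^-4 + 2*t^-5 - t^-6 + t^-7 - t^-8

Answer: t^-1 - t^-2 + 2*t^-3 - 2*t^-4 + 2*t^-5 - t^-6 + t^-7 - t^-8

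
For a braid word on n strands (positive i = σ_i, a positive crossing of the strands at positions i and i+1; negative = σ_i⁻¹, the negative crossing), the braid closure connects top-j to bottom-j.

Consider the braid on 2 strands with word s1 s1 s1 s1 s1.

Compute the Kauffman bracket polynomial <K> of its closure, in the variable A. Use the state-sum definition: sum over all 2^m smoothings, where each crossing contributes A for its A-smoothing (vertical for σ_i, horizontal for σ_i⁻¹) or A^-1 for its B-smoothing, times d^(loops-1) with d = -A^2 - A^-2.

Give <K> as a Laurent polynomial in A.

-A^7 - A^-1 + A^-5 - A^-9 + A^-13

Derivation:
Braid: s1 s1 s1 s1 s1 on 2 strands, 5 crossings.
Writhe w = (#positive) - (#negative) = 5 - 0 = 5.
Enumerate smoothing states for the bracket polynomial. There are 2^5 = 32 states.
Smooth each crossing (0=||, 1=⌣⌢); contribution A^(Σ sign_k(1-2s_k)) * d^(L-1).
  state 00000: A-exp=+5, loops=2, term = A^5 * d^1
  state 00001: A-exp=+3, loops=1, term = A^3 * d^0
  state 00010: A-exp=+3, loops=1, term = A^3 * d^0
  state 00011: A-exp=+1, loops=2, term = A^1 * d^1
  state 00100: A-exp=+3, loops=1, term = A^3 * d^0
  state 00101: A-exp=+1, loops=2, term = A^1 * d^1
  state 00110: A-exp=+1, loops=2, term = A^1 * d^1
  state 00111: A-exp=-1, loops=3, term = A^-1 * d^2
  state 01000: A-exp=+3, loops=1, term = A^3 * d^0
  state 01001: A-exp=+1, loops=2, term = A^1 * d^1
  state 01010: A-exp=+1, loops=2, term = A^1 * d^1
  state 01011: A-exp=-1, loops=3, term = A^-1 * d^2
  state 01100: A-exp=+1, loops=2, term = A^1 * d^1
  state 01101: A-exp=-1, loops=3, term = A^-1 * d^2
  state 01110: A-exp=-1, loops=3, term = A^-1 * d^2
  state 01111: A-exp=-3, loops=4, term = A^-3 * d^3
  state 10000: A-exp=+3, loops=1, term = A^3 * d^0
  state 10001: A-exp=+1, loops=2, term = A^1 * d^1
  state 10010: A-exp=+1, loops=2, term = A^1 * d^1
  state 10011: A-exp=-1, loops=3, term = A^-1 * d^2
  state 10100: A-exp=+1, loops=2, term = A^1 * d^1
  state 10101: A-exp=-1, loops=3, term = A^-1 * d^2
  state 10110: A-exp=-1, loops=3, term = A^-1 * d^2
  state 10111: A-exp=-3, loops=4, term = A^-3 * d^3
  state 11000: A-exp=+1, loops=2, term = A^1 * d^1
  state 11001: A-exp=-1, loops=3, term = A^-1 * d^2
  state 11010: A-exp=-1, loops=3, term = A^-1 * d^2
  state 11011: A-exp=-3, loops=4, term = A^-3 * d^3
  state 11100: A-exp=-1, loops=3, term = A^-1 * d^2
  state 11101: A-exp=-3, loops=4, term = A^-3 * d^3
  state 11110: A-exp=-3, loops=4, term = A^-3 * d^3
  state 11111: A-exp=-5, loops=5, term = A^-5 * d^4
Collect the terms by A-exponent (count of states per loop number):
Powers of d = -A^2 - A^-2: d^2 = A^4 + 2 + A^-4; d^3 = -A^6 - 3*A^2 - 3*A^-2 - A^-6; d^4 = A^8 + 4*A^4 + 6 + 4*A^-4 + A^-8.
  A^5 * (d) = -A^7 - A^3
  A^3 * (5) = 5*A^3
  A^1 * (10*d) = -10*A^3 - 10*A^-1
  A^-1 * (10*d^2) = 10*A^3 + 20*A^-1 + 10*A^-5
  A^-3 * (5*d^3) = -5*A^3 - 15*A^-1 - 15*A^-5 - 5*A^-9
  A^-5 * (d^4) = A^3 + 4*A^-1 + 6*A^-5 + 4*A^-9 + A^-13
Summing the groups: <K> = -A^7 - A^-1 + A^-5 - A^-9 + A^-13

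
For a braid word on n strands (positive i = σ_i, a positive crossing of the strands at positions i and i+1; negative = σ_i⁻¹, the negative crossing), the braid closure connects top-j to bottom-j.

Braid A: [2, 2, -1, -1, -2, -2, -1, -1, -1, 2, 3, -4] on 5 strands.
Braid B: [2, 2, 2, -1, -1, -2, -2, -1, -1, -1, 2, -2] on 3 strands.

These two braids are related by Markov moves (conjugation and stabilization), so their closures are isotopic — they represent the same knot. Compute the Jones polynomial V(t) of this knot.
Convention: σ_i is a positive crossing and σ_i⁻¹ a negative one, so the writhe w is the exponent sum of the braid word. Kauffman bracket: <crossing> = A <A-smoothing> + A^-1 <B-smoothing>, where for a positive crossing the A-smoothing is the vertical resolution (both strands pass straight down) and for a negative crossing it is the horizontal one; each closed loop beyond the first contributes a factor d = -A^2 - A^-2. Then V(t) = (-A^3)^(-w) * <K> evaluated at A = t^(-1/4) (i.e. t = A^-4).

Markov-equivalent braids have isotopic closures, hence identical knot invariants. Strip the Markov moves from each word to reach a common short braid β, then compute V(t) once on β.
Braid A: s2 s2 s1^-1 s1^-1 s2^-1 s2^-1 s1^-1 s1^-1 s1^-1 s2 s3 s4^-1 on 5 strands reduces by inverse Markov moves (closure unchanged at each step):
  Destabilize: the word has the form β·s4^-1 where s4^-1 occurs only as the final letter (β ∈ B_4); drop it and the last strand → 4 strands.
  Destabilize: the word has the form β·s3 where s3 occurs only as the final letter (β ∈ B_3); drop it and the last strand → 3 strands.
Reduced to β = s2 s2 s1^-1 s1^-1 s2^-1 s2^-1 s1^-1 s1^-1 s1^-1 s2 on 3 strands, 10 crossings.
Braid B: s2 s2 s2 s1^-1 s1^-1 s2^-1 s2^-1 s1^-1 s1^-1 s1^-1 s2 s2^-1 on 3 strands reduces by inverse Markov moves (closure unchanged at each step):
  Deconjugate: the word is γ·β·γ⁻¹ with γ = s2 (prefix) and γ⁻¹ = s2^-1 (suffix); strip both.
Reduced to β = s2 s2 s1^-1 s1^-1 s2^-1 s2^-1 s1^-1 s1^-1 s1^-1 s2 on 3 strands, 10 crossings.
Both give the same β = s2 s2 s1^-1 s1^-1 s2^-1 s2^-1 s1^-1 s1^-1 s1^-1 s2 on 3 strands, so one state sum suffices:
Braid: s2 s2 s1^-1 s1^-1 s2^-1 s2^-1 s1^-1 s1^-1 s1^-1 s2 on 3 strands, 10 crossings.
Writhe w = (#positive) - (#negative) = 3 - 7 = -4.
State-sum expansion of <K>. There are 2^10 = 1024 states.
For each crossing: s=0 is the vertical smoothing, s=1 horizontal. Crossing k contributes A^(sign_k * (1 - 2*s_k)); loop factor d = -A^2 - A^-2.
Tabulate the states by total A-exponent and number of loops L (A-exp: L × count):
  A^10: L=6 ×1
  A^8: L=5 ×10
  A^6: L=4 ×41, L=6 ×4
  A^4: L=3 ×87, L=5 ×32, L=7 ×1
  A^2: L=2 ×97, L=4 ×100, L=6 ×13
  A^0: L=1 ×46, L=3 ×152, L=5 ×52, L=7 ×2
  A^-2: L=2 ×103, L=4 ×96, L=6 ×11
  A^-4: L=1 ×15, L=3 ×79, L=5 ×26
  A^-6: L=2 ×18, L=4 ×26, L=6 ×1
  A^-8: L=3 ×8, L=5 ×2
  A^-10: L=4 ×1
Each group contributes A^e * Σ count * d^(L-1):
Powers of d = -A^2 - A^-2: d^2 = A^4 + 2 + A^-4; d^3 = -A^6 - 3*A^2 - 3*A^-2 - A^-6; d^4 = A^8 + 4*A^4 + 6 + 4*A^-4 + A^-8; d^5 = -A^10 - 5*A^6 - 10*A^2 - 10*A^-2 - 5*A^-6 - A^-10; d^6 = A^12 + 6*A^8 + 15*A^4 + 20 + 15*A^-4 + 6*A^-8 + A^-12.
  A^10 * (d^5) = -A^20 - 5*A^16 - 10*A^12 - 10*A^8 - 5*A^4 - 1
  A^8 * (10*d^4) = 10*A^16 + 40*A^12 + 60*A^8 + 40*A^4 + 10
  A^6 * (41*d^3 + 4*d^5) = -4*A^16 - 61*A^12 - 163*A^8 - 163*A^4 - 61 - 4*A^-4
  A^4 * (87*d^2 + 32*d^4 + d^6) = A^16 + 38*A^12 + 230*A^8 + 386*A^4 + 230 + 38*A^-4 + A^-8
  A^2 * (97*d + 100*d^3 + 13*d^5) = -13*A^12 - 165*A^8 - 527*A^4 - 527 - 165*A^-4 - 13*A^-8
  A^0 * (46 + 152*d^2 + 52*d^4 + 2*d^6) = 2*A^12 + 64*A^8 + 390*A^4 + 702 + 390*A^-4 + 64*A^-8 + 2*A^-12
  A^-2 * (103*d + 96*d^3 + 11*d^5) = -11*A^8 - 151*A^4 - 501 - 501*A^-4 - 151*A^-8 - 11*A^-12
  A^-4 * (15 + 79*d^2 + 26*d^4) = 26*A^4 + 183 + 329*A^-4 + 183*A^-8 + 26*A^-12
  A^-6 * (18*d + 26*d^3 + d^5) = -A^4 - 31 - 106*A^-4 - 106*A^-8 - 31*A^-12 - A^-16
  A^-8 * (8*d^2 + 2*d^4) = 2 + 16*A^-4 + 28*A^-8 + 16*A^-12 + 2*A^-16
  A^-10 * (d^3) = -A^-4 - 3*A^-8 - 3*A^-12 - A^-16
Summing the groups: <K> = -A^20 + 2*A^16 - 4*A^12 + 5*A^8 - 5*A^4 + 6 - 4*A^-4 + 3*A^-8 - A^-12
Normalise by the writhe: (-A^3)^(-w) = (-A^3)^(4) = A^12, so f(A) = A^12 * <K> = -A^32 + 2*A^28 - 4*A^24 + 5*A^20 - 5*A^16 + 6*A^12 - 4*A^8 + 3*A^4 - 1.
Substitute A = t^(-1/4), i.e. A^e → t^(-e/4): V(t) = -1 + 3*t^-1 - 4*t^-2 + 6*t^-3 - 5*t^-4 + 5*t^-5 - 4*t^-6 + 2*t^-7 - t^-8

Answer: -1 + 3*t^-1 - 4*t^-2 + 6*t^-3 - 5*t^-4 + 5*t^-5 - 4*t^-6 + 2*t^-7 - t^-8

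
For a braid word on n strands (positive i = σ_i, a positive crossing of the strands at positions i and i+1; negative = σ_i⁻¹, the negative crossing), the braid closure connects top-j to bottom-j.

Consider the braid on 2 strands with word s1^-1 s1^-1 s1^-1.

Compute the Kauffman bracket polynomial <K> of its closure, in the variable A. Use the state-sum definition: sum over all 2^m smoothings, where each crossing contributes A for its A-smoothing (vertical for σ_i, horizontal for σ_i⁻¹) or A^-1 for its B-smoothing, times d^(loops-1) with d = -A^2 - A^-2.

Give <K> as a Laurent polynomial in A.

Braid: s1^-1 s1^-1 s1^-1 on 2 strands, 3 crossings.
Writhe w = (#positive) - (#negative) = 0 - 3 = -3.
Computing the Kauffman bracket via state sum. There are 2^3 = 8 states.
Each crossing splits two ways (0=vertical, 1=horizontal). The state's weight is A^(#A-smoothings - #B-smoothings) * d^(loops - 1).
  state 000: A-exp=-3, loops=2, term = A^-3 * d^1
  state 001: A-exp=-1, loops=1, term = A^-1 * d^0
  state 010: A-exp=-1, loops=1, term = A^-1 * d^0
  state 011: A-exp=+1, loops=2, term = A^1 * d^1
  state 100: A-exp=-1, loops=1, term = A^-1 * d^0
  state 101: A-exp=+1, loops=2, term = A^1 * d^1
  state 110: A-exp=+1, loops=2, term = A^1 * d^1
  state 111: A-exp=+3, loops=3, term = A^3 * d^2
Collect the terms by A-exponent (count of states per loop number):
Powers of d = -A^2 - A^-2: d^2 = A^4 + 2 + A^-4.
  A^3 * (d^2) = A^7 + 2*A^3 + A^-1
  A^1 * (3*d) = -3*A^3 - 3*A^-1
  A^-1 * (3) = 3*A^-1
  A^-3 * (d) = -A^-1 - A^-5
Summing the groups: <K> = A^7 - A^3 - A^-5

Answer: A^7 - A^3 - A^-5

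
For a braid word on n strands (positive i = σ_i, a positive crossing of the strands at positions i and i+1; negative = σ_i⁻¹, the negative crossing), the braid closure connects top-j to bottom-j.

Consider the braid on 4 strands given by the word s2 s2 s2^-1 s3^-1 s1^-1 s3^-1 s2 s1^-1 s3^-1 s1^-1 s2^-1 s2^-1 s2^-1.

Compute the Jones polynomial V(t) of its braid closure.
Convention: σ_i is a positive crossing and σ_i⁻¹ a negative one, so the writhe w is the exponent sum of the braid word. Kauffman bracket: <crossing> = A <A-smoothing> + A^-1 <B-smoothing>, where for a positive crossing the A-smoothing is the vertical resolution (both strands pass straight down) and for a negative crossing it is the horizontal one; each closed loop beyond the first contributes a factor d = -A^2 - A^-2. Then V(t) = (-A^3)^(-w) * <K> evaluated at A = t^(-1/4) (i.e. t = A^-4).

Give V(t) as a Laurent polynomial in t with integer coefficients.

t^-2 - 2*t^-3 + 5*t^-4 - 5*t^-5 + 6*t^-6 - 6*t^-7 + 4*t^-8 - 3*t^-9 + t^-10

Derivation:
The presented braid s2 s2 s2^-1 s3^-1 s1^-1 s3^-1 s2 s1^-1 s3^-1 s1^-1 s2^-1 s2^-1 s2^-1 on 4 strands reduces by inverse Markov moves (closure unchanged at each step):
  Deconjugate: the word is γ·β·γ⁻¹ with γ = s2 s2 (prefix) and γ⁻¹ = s2^-1 s2^-1 (suffix); strip both.
Reduced to β = s2^-1 s3^-1 s1^-1 s3^-1 s2 s1^-1 s3^-1 s1^-1 s2^-1 on 4 strands, 9 crossings.
Compute on β:
Braid: s2^-1 s3^-1 s1^-1 s3^-1 s2 s1^-1 s3^-1 s1^-1 s2^-1 on 4 strands, 9 crossings.
Writhe w = (#positive) - (#negative) = 1 - 8 = -7.
Computing the Kauffman bracket via state sum. There are 2^9 = 512 states.
For each crossing: s=0 is the vertical smoothing, s=1 horizontal. Crossing k contributes A^(sign_k * (1 - 2*s_k)); loop factor d = -A^2 - A^-2.
Tabulate the states by total A-exponent and number of loops L (A-exp: L × count):
  A^9: L=6 ×1
  A^7: L=5 ×9
  A^5: L=4 ×35, L=6 ×1
  A^3: L=3 ×74, L=5 ×10
  A^1: L=2 ×85, L=4 ×41
  A^-1: L=1 ×42, L=3 ×80, L=5 ×4
  A^-3: L=2 ×65, L=4 ×19
  A^-5: L=1 ×9, L=3 ×26, L=5 ×1
  A^-7: L=2 ×6, L=4 ×3
  A^-9: L=3 ×1
Each group contributes A^e * Σ count * d^(L-1):
Powers of d = -A^2 - A^-2: d^2 = A^4 + 2 + A^-4; d^3 = -A^6 - 3*A^2 - 3*A^-2 - A^-6; d^4 = A^8 + 4*A^4 + 6 + 4*A^-4 + A^-8; d^5 = -A^10 - 5*A^6 - 10*A^2 - 10*A^-2 - 5*A^-6 - A^-10.
  A^9 * (d^5) = -A^19 - 5*A^15 - 10*A^11 - 10*A^7 - 5*A^3 - A^-1
  A^7 * (9*d^4) = 9*A^15 + 36*A^11 + 54*A^7 + 36*A^3 + 9*A^-1
  A^5 * (35*d^3 + d^5) = -A^15 - 40*A^11 - 115*A^7 - 115*A^3 - 40*A^-1 - A^-5
  A^3 * (74*d^2 + 10*d^4) = 10*A^11 + 114*A^7 + 208*A^3 + 114*A^-1 + 10*A^-5
  A^1 * (85*d + 41*d^3) = -41*A^7 - 208*A^3 - 208*A^-1 - 41*A^-5
  A^-1 * (42 + 80*d^2 + 4*d^4) = 4*A^7 + 96*A^3 + 226*A^-1 + 96*A^-5 + 4*A^-9
  A^-3 * (65*d + 19*d^3) = -19*A^3 - 122*A^-1 - 122*A^-5 - 19*A^-9
  A^-5 * (9 + 26*d^2 + d^4) = A^3 + 30*A^-1 + 67*A^-5 + 30*A^-9 + A^-13
  A^-7 * (6*d + 3*d^3) = -3*A^-1 - 15*A^-5 - 15*A^-9 - 3*A^-13
  A^-9 * (d^2) = A^-5 + 2*A^-9 + A^-13
Summing the groups: <K> = -A^19 + 3*A^15 - 4*A^11 + 6*A^7 - 6*A^3 + 5*A^-1 - 5*A^-5 + 2*A^-9 - A^-13
Normalise by the writhe: (-A^3)^(-w) = (-A^3)^(7) = -A^21, so f(A) = -A^21 * <K> = A^40 - 3*A^36 + 4*A^32 - 6*A^28 + 6*A^24 - 5*A^20 + 5*A^16 - 2*A^12 + A^8.
Substitute A = t^(-1/4), i.e. A^e → t^(-e/4): V(t) = t^-2 - 2*t^-3 + 5*t^-4 - 5*t^-5 + 6*t^-6 - 6*t^-7 + 4*t^-8 - 3*t^-9 + t^-10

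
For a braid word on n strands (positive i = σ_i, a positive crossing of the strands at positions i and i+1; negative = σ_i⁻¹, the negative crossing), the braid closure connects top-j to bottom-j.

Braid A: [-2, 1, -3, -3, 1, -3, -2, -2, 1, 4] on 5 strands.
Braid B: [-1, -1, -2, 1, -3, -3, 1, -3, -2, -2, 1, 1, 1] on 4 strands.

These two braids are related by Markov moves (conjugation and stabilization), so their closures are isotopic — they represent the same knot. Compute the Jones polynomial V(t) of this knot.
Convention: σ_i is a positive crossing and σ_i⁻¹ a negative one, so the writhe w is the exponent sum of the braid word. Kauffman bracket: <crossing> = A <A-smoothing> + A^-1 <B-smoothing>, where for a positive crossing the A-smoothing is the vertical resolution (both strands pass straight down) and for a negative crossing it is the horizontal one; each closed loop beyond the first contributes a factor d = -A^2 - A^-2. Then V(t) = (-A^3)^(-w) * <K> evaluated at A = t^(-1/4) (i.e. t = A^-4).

-t^2 + 2*t - 3 + 6*t^-1 - 6*t^-2 + 7*t^-3 - 6*t^-4 + 4*t^-5 - 3*t^-6 + t^-7

Derivation:
Markov-equivalent braids have isotopic closures, hence identical knot invariants. Strip the Markov moves from each word to reach a common short braid β, then compute V(t) once on β.
Braid A: s2^-1 s1 s3^-1 s3^-1 s1 s3^-1 s2^-1 s2^-1 s1 s4 on 5 strands reduces by inverse Markov moves (closure unchanged at each step):
  Destabilize: the word has the form β·s4 where s4 occurs only as the final letter (β ∈ B_4); drop it and the last strand → 4 strands.
Reduced to β = s2^-1 s1 s3^-1 s3^-1 s1 s3^-1 s2^-1 s2^-1 s1 on 4 strands, 9 crossings.
Braid B: s1^-1 s1^-1 s2^-1 s1 s3^-1 s3^-1 s1 s3^-1 s2^-1 s2^-1 s1 s1 s1 on 4 strands reduces by inverse Markov moves (closure unchanged at each step):
  Deconjugate: the word is γ·β·γ⁻¹ with γ = s1^-1 s1^-1 (prefix) and γ⁻¹ = s1 s1 (suffix); strip both.
Reduced to β = s2^-1 s1 s3^-1 s3^-1 s1 s3^-1 s2^-1 s2^-1 s1 on 4 strands, 9 crossings.
Both give the same β = s2^-1 s1 s3^-1 s3^-1 s1 s3^-1 s2^-1 s2^-1 s1 on 4 strands, so one state sum suffices:
Braid: s2^-1 s1 s3^-1 s3^-1 s1 s3^-1 s2^-1 s2^-1 s1 on 4 strands, 9 crossings.
Writhe w = (#positive) - (#negative) = 3 - 6 = -3.
State-sum expansion of <K>. There are 2^9 = 512 states.
For each crossing: s=0 is the vertical smoothing, s=1 horizontal. Crossing k contributes A^(sign_k * (1 - 2*s_k)); loop factor d = -A^2 - A^-2.
Tabulate the states by total A-exponent and number of loops L (A-exp: L × count):
  A^9: L=6 ×1
  A^7: L=5 ×9
  A^5: L=4 ×35, L=6 ×1
  A^3: L=3 ×73, L=5 ×11
  A^1: L=2 ×81, L=4 ×44, L=6 ×1
  A^-1: L=1 ×39, L=3 ×77, L=5 ×10
  A^-3: L=2 ×55, L=4 ×28, L=6 ×1
  A^-5: L=3 ×32, L=5 ×4
  A^-7: L=4 ×9
  A^-9: L=5 ×1
Each group contributes A^e * Σ count * d^(L-1):
Powers of d = -A^2 - A^-2: d^2 = A^4 + 2 + A^-4; d^3 = -A^6 - 3*A^2 - 3*A^-2 - A^-6; d^4 = A^8 + 4*A^4 + 6 + 4*A^-4 + A^-8; d^5 = -A^10 - 5*A^6 - 10*A^2 - 10*A^-2 - 5*A^-6 - A^-10.
  A^9 * (d^5) = -A^19 - 5*A^15 - 10*A^11 - 10*A^7 - 5*A^3 - A^-1
  A^7 * (9*d^4) = 9*A^15 + 36*A^11 + 54*A^7 + 36*A^3 + 9*A^-1
  A^5 * (35*d^3 + d^5) = -A^15 - 40*A^11 - 115*A^7 - 115*A^3 - 40*A^-1 - A^-5
  A^3 * (73*d^2 + 11*d^4) = 11*A^11 + 117*A^7 + 212*A^3 + 117*A^-1 + 11*A^-5
  A^1 * (81*d + 44*d^3 + d^5) = -A^11 - 49*A^7 - 223*A^3 - 223*A^-1 - 49*A^-5 - A^-9
  A^-1 * (39 + 77*d^2 + 10*d^4) = 10*A^7 + 117*A^3 + 253*A^-1 + 117*A^-5 + 10*A^-9
  A^-3 * (55*d + 28*d^3 + d^5) = -A^7 - 33*A^3 - 149*A^-1 - 149*A^-5 - 33*A^-9 - A^-13
  A^-5 * (32*d^2 + 4*d^4) = 4*A^3 + 48*A^-1 + 88*A^-5 + 48*A^-9 + 4*A^-13
  A^-7 * (9*d^3) = -9*A^-1 - 27*A^-5 - 27*A^-9 - 9*A^-13
  A^-9 * (d^4) = A^-1 + 4*A^-5 + 6*A^-9 + 4*A^-13 + A^-17
Summing the groups: <K> = -A^19 + 3*A^15 - 4*A^11 + 6*A^7 - 7*A^3 + 6*A^-1 - 6*A^-5 + 3*A^-9 - 2*A^-13 + A^-17
Normalise by the writhe: (-A^3)^(-w) = (-A^3)^(3) = -A^9, so f(A) = -A^9 * <K> = A^28 - 3*A^24 + 4*A^20 - 6*A^16 + 7*A^12 - 6*A^8 + 6*A^4 - 3 + 2*A^-4 - A^-8.
Substitute A = t^(-1/4), i.e. A^e → t^(-e/4): V(t) = -t^2 + 2*t - 3 + 6*t^-1 - 6*t^-2 + 7*t^-3 - 6*t^-4 + 4*t^-5 - 3*t^-6 + t^-7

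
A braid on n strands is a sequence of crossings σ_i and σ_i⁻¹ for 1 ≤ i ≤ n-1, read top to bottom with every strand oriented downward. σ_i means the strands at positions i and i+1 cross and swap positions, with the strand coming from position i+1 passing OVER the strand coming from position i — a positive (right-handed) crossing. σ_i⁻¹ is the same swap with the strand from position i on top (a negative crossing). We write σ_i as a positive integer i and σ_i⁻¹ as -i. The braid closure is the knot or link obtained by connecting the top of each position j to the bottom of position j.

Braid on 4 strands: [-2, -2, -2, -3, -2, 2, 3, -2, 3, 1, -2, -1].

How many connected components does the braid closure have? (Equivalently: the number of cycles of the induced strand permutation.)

Track the strand permutation on 4 strands, starting from identity.
  step 1: s2^-1 swaps positions 2,3 -> [1 3 2 4]
  step 2: s2^-1 swaps positions 2,3 -> [1 2 3 4]
  step 3: s2^-1 swaps positions 2,3 -> [1 3 2 4]
  step 4: s3^-1 swaps positions 3,4 -> [1 3 4 2]
  step 5: s2^-1 swaps positions 2,3 -> [1 4 3 2]
  step 6: s2 swaps positions 2,3 -> [1 3 4 2]
  step 7: s3 swaps positions 3,4 -> [1 3 2 4]
  step 8: s2^-1 swaps positions 2,3 -> [1 2 3 4]
  step 9: s3 swaps positions 3,4 -> [1 2 4 3]
  step 10: s1 swaps positions 1,2 -> [2 1 4 3]
  step 11: s2^-1 swaps positions 2,3 -> [2 4 1 3]
  step 12: s1^-1 swaps positions 1,2 -> [4 2 1 3]
Final permutation (position -> original strand): [4 2 1 3]
Closure components = cycle count of this permutation = 2.

Answer: 2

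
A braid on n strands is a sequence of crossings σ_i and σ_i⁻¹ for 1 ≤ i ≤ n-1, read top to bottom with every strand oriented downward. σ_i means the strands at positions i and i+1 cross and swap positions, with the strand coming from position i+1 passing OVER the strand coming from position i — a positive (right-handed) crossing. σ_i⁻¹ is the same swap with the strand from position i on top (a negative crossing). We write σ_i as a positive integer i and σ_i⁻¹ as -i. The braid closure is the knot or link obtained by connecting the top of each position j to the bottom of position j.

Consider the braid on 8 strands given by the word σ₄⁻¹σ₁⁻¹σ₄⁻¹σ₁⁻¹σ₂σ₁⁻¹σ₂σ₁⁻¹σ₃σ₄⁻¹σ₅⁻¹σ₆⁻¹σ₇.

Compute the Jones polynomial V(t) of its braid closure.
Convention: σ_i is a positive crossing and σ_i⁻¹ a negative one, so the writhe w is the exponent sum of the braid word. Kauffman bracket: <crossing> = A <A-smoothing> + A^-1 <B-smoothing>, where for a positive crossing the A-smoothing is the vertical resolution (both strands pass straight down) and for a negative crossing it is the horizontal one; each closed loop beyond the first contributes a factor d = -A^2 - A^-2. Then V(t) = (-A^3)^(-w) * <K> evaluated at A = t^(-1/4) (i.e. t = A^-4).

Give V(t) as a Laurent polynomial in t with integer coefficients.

1 - t^-1 + 3*t^-2 - 4*t^-3 + 5*t^-4 - 6*t^-5 + 5*t^-6 - 4*t^-7 + 3*t^-8 - t^-9

Derivation:
The presented braid s4^-1 s1^-1 s4^-1 s1^-1 s2 s1^-1 s2 s1^-1 s3 s4^-1 s5^-1 s6^-1 s7 on 8 strands reduces by inverse Markov moves (closure unchanged at each step):
  Destabilize: the word has the form β·s7 where s7 occurs only as the final letter (β ∈ B_7); drop it and the last strand → 7 strands.
  Destabilize: the word has the form β·s6^-1 where s6^-1 occurs only as the final letter (β ∈ B_6); drop it and the last strand → 6 strands.
  Destabilize: the word has the form β·s5^-1 where s5^-1 occurs only as the final letter (β ∈ B_5); drop it and the last strand → 5 strands.
Reduced to β = s4^-1 s1^-1 s4^-1 s1^-1 s2 s1^-1 s2 s1^-1 s3 s4^-1 on 5 strands, 10 crossings.
Compute on β:
Braid: s4^-1 s1^-1 s4^-1 s1^-1 s2 s1^-1 s2 s1^-1 s3 s4^-1 on 5 strands, 10 crossings.
Writhe w = (#positive) - (#negative) = 3 - 7 = -4.
Enumerate smoothing states for the bracket polynomial. There are 2^10 = 1024 states.
For each crossing: s=0 is the vertical smoothing, s=1 horizontal. Crossing k contributes A^(sign_k * (1 - 2*s_k)); loop factor d = -A^2 - A^-2.
Tabulate the states by total A-exponent and number of loops L (A-exp: L × count):
  A^10: L=8 ×1
  A^8: L=7 ×10
  A^6: L=6 ×45
  A^4: L=5 ×118, L=7 ×2
  A^2: L=4 ×195, L=6 ×15
  A^0: L=3 ×203, L=5 ×49
  A^-2: L=2 ×123, L=4 ×85, L=6 ×2
  A^-4: L=1 ×33, L=3 ×78, L=5 ×9
  A^-6: L=2 ×29, L=4 ×16
  A^-8: L=3 ×9, L=5 ×1
  A^-10: L=4 ×1
Each group contributes A^e * Σ count * d^(L-1):
Powers of d = -A^2 - A^-2: d^2 = A^4 + 2 + A^-4; d^3 = -A^6 - 3*A^2 - 3*A^-2 - A^-6; d^4 = A^8 + 4*A^4 + 6 + 4*A^-4 + A^-8; d^5 = -A^10 - 5*A^6 - 10*A^2 - 10*A^-2 - 5*A^-6 - A^-10; d^6 = A^12 + 6*A^8 + 15*A^4 + 20 + 15*A^-4 + 6*A^-8 + A^-12; d^7 = -A^14 - 7*A^10 - 21*A^6 - 35*A^2 - 35*A^-2 - 21*A^-6 - 7*A^-10 - A^-14.
  A^10 * (d^7) = -A^24 - 7*A^20 - 21*A^16 - 35*A^12 - 35*A^8 - 21*A^4 - 7 - A^-4
  A^8 * (10*d^6) = 10*A^20 + 60*A^16 + 150*A^12 + 200*A^8 + 150*A^4 + 60 + 10*A^-4
  A^6 * (45*d^5) = -45*A^16 - 225*A^12 - 450*A^8 - 450*A^4 - 225 - 45*A^-4
  A^4 * (118*d^4 + 2*d^6) = 2*A^16 + 130*A^12 + 502*A^8 + 748*A^4 + 502 + 130*A^-4 + 2*A^-8
  A^2 * (195*d^3 + 15*d^5) = -15*A^12 - 270*A^8 - 735*A^4 - 735 - 270*A^-4 - 15*A^-8
  A^0 * (203*d^2 + 49*d^4) = 49*A^8 + 399*A^4 + 700 + 399*A^-4 + 49*A^-8
  A^-2 * (123*d + 85*d^3 + 2*d^5) = -2*A^8 - 95*A^4 - 398 - 398*A^-4 - 95*A^-8 - 2*A^-12
  A^-4 * (33 + 78*d^2 + 9*d^4) = 9*A^4 + 114 + 243*A^-4 + 114*A^-8 + 9*A^-12
  A^-6 * (29*d + 16*d^3) = -16 - 77*A^-4 - 77*A^-8 - 16*A^-12
  A^-8 * (9*d^2 + d^4) = 1 + 13*A^-4 + 24*A^-8 + 13*A^-12 + A^-16
  A^-10 * (d^3) = -A^-4 - 3*A^-8 - 3*A^-12 - A^-16
Summing the groups: <K> = -A^24 + 3*A^20 - 4*A^16 + 5*A^12 - 6*A^8 + 5*A^4 - 4 + 3*A^-4 - A^-8 + A^-12
Normalise by the writhe: (-A^3)^(-w) = (-A^3)^(4) = A^12, so f(A) = A^12 * <K> = -A^36 + 3*A^32 - 4*A^28 + 5*A^24 - 6*A^20 + 5*A^16 - 4*A^12 + 3*A^8 - A^4 + 1.
Substitute A = t^(-1/4), i.e. A^e → t^(-e/4): V(t) = 1 - t^-1 + 3*t^-2 - 4*t^-3 + 5*t^-4 - 6*t^-5 + 5*t^-6 - 4*t^-7 + 3*t^-8 - t^-9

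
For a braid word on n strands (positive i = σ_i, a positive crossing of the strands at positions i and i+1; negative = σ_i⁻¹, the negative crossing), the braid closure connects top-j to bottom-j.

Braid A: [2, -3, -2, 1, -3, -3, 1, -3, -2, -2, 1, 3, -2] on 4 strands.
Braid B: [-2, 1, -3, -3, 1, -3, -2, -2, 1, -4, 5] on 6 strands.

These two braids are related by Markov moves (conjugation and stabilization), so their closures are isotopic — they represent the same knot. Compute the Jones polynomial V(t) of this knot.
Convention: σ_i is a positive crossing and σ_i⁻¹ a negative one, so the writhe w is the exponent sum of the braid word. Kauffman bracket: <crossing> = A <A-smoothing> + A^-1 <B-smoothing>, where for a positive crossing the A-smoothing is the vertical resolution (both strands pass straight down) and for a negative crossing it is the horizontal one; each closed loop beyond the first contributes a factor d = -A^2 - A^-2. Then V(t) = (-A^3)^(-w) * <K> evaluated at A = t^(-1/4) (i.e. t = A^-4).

-t^2 + 2*t - 3 + 6*t^-1 - 6*t^-2 + 7*t^-3 - 6*t^-4 + 4*t^-5 - 3*t^-6 + t^-7

Derivation:
Markov-equivalent braids have isotopic closures, hence identical knot invariants. Strip the Markov moves from each word to reach a common short braid β, then compute V(t) once on β.
Braid A: s2 s3^-1 s2^-1 s1 s3^-1 s3^-1 s1 s3^-1 s2^-1 s2^-1 s1 s3 s2^-1 on 4 strands reduces by inverse Markov moves (closure unchanged at each step):
  Deconjugate: the word is γ·β·γ⁻¹ with γ = s2 s3^-1 (prefix) and γ⁻¹ = s3 s2^-1 (suffix); strip both.
Reduced to β = s2^-1 s1 s3^-1 s3^-1 s1 s3^-1 s2^-1 s2^-1 s1 on 4 strands, 9 crossings.
Braid B: s2^-1 s1 s3^-1 s3^-1 s1 s3^-1 s2^-1 s2^-1 s1 s4^-1 s5 on 6 strands reduces by inverse Markov moves (closure unchanged at each step):
  Destabilize: the word has the form β·s5 where s5 occurs only as the final letter (β ∈ B_5); drop it and the last strand → 5 strands.
  Destabilize: the word has the form β·s4^-1 where s4^-1 occurs only as the final letter (β ∈ B_4); drop it and the last strand → 4 strands.
Reduced to β = s2^-1 s1 s3^-1 s3^-1 s1 s3^-1 s2^-1 s2^-1 s1 on 4 strands, 9 crossings.
Both give the same β = s2^-1 s1 s3^-1 s3^-1 s1 s3^-1 s2^-1 s2^-1 s1 on 4 strands, so one state sum suffices:
Braid: s2^-1 s1 s3^-1 s3^-1 s1 s3^-1 s2^-1 s2^-1 s1 on 4 strands, 9 crossings.
Writhe w = (#positive) - (#negative) = 3 - 6 = -3.
Enumerate smoothing states for the bracket polynomial. There are 2^9 = 512 states.
Each crossing splits two ways (0=vertical, 1=horizontal). The state's weight is A^(#A-smoothings - #B-smoothings) * d^(loops - 1).
Tabulate the states by total A-exponent and number of loops L (A-exp: L × count):
  A^9: L=6 ×1
  A^7: L=5 ×9
  A^5: L=4 ×35, L=6 ×1
  A^3: L=3 ×73, L=5 ×11
  A^1: L=2 ×81, L=4 ×44, L=6 ×1
  A^-1: L=1 ×39, L=3 ×77, L=5 ×10
  A^-3: L=2 ×55, L=4 ×28, L=6 ×1
  A^-5: L=3 ×32, L=5 ×4
  A^-7: L=4 ×9
  A^-9: L=5 ×1
Each group contributes A^e * Σ count * d^(L-1):
Powers of d = -A^2 - A^-2: d^2 = A^4 + 2 + A^-4; d^3 = -A^6 - 3*A^2 - 3*A^-2 - A^-6; d^4 = A^8 + 4*A^4 + 6 + 4*A^-4 + A^-8; d^5 = -A^10 - 5*A^6 - 10*A^2 - 10*A^-2 - 5*A^-6 - A^-10.
  A^9 * (d^5) = -A^19 - 5*A^15 - 10*A^11 - 10*A^7 - 5*A^3 - A^-1
  A^7 * (9*d^4) = 9*A^15 + 36*A^11 + 54*A^7 + 36*A^3 + 9*A^-1
  A^5 * (35*d^3 + d^5) = -A^15 - 40*A^11 - 115*A^7 - 115*A^3 - 40*A^-1 - A^-5
  A^3 * (73*d^2 + 11*d^4) = 11*A^11 + 117*A^7 + 212*A^3 + 117*A^-1 + 11*A^-5
  A^1 * (81*d + 44*d^3 + d^5) = -A^11 - 49*A^7 - 223*A^3 - 223*A^-1 - 49*A^-5 - A^-9
  A^-1 * (39 + 77*d^2 + 10*d^4) = 10*A^7 + 117*A^3 + 253*A^-1 + 117*A^-5 + 10*A^-9
  A^-3 * (55*d + 28*d^3 + d^5) = -A^7 - 33*A^3 - 149*A^-1 - 149*A^-5 - 33*A^-9 - A^-13
  A^-5 * (32*d^2 + 4*d^4) = 4*A^3 + 48*A^-1 + 88*A^-5 + 48*A^-9 + 4*A^-13
  A^-7 * (9*d^3) = -9*A^-1 - 27*A^-5 - 27*A^-9 - 9*A^-13
  A^-9 * (d^4) = A^-1 + 4*A^-5 + 6*A^-9 + 4*A^-13 + A^-17
Summing the groups: <K> = -A^19 + 3*A^15 - 4*A^11 + 6*A^7 - 7*A^3 + 6*A^-1 - 6*A^-5 + 3*A^-9 - 2*A^-13 + A^-17
Normalise by the writhe: (-A^3)^(-w) = (-A^3)^(3) = -A^9, so f(A) = -A^9 * <K> = A^28 - 3*A^24 + 4*A^20 - 6*A^16 + 7*A^12 - 6*A^8 + 6*A^4 - 3 + 2*A^-4 - A^-8.
Substitute A = t^(-1/4), i.e. A^e → t^(-e/4): V(t) = -t^2 + 2*t - 3 + 6*t^-1 - 6*t^-2 + 7*t^-3 - 6*t^-4 + 4*t^-5 - 3*t^-6 + t^-7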